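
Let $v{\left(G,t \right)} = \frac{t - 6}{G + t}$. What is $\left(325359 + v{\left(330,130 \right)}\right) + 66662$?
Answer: $\frac{45082446}{115} \approx 3.9202 \cdot 10^{5}$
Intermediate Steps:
$v{\left(G,t \right)} = \frac{-6 + t}{G + t}$
$\left(325359 + v{\left(330,130 \right)}\right) + 66662 = \left(325359 + \frac{-6 + 130}{330 + 130}\right) + 66662 = \left(325359 + \frac{1}{460} \cdot 124\right) + 66662 = \left(325359 + \frac{31}{115}\right) + 66662 = \frac{37416316}{115} + 66662 = \frac{45082446}{115}$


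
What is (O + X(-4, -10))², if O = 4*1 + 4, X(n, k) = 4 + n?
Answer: 64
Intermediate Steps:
O = 8 (O = 4 + 4 = 8)
(O + X(-4, -10))² = (8 + (4 - 4))² = (8 + 0)² = 8² = 64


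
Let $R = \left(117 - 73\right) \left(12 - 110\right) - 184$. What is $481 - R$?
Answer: $4977$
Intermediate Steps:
$R = -4496$ ($R = 44 \left(-98\right) - 184 = -4312 - 184 = -4496$)
$481 - R = 481 - -4496 = 481 + 4496 = 4977$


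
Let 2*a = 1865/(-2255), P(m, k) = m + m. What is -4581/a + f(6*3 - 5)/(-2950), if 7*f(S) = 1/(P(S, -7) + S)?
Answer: 3327756131327/300395550 ≈ 11078.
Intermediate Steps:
P(m, k) = 2*m
a = -373/902 (a = (1865/(-2255))/2 = (1865*(-1/2255))/2 = (1/2)*(-373/451) = -373/902 ≈ -0.41353)
f(S) = 1/(21*S) (f(S) = 1/(7*(2*S + S)) = 1/(7*((3*S))) = (1/(3*S))/7 = 1/(21*S))
-4581/a + f(6*3 - 5)/(-2950) = -4581/(-373/902) + (1/(21*(6*3 - 5)))/(-2950) = -4581*(-902/373) + (1/(21*(18 - 5)))*(-1/2950) = 4132062/373 + ((1/21)/13)*(-1/2950) = 4132062/373 + ((1/21)*(1/13))*(-1/2950) = 4132062/373 + (1/273)*(-1/2950) = 4132062/373 - 1/805350 = 3327756131327/300395550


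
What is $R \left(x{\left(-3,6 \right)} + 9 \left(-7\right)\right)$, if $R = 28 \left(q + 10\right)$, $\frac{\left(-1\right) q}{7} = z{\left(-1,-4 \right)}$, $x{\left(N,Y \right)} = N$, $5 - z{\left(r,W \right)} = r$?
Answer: $59136$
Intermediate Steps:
$z{\left(r,W \right)} = 5 - r$
$q = -42$ ($q = - 7 \left(5 - -1\right) = - 7 \left(5 + 1\right) = \left(-7\right) 6 = -42$)
$R = -896$ ($R = 28 \left(-42 + 10\right) = 28 \left(-32\right) = -896$)
$R \left(x{\left(-3,6 \right)} + 9 \left(-7\right)\right) = - 896 \left(-3 + 9 \left(-7\right)\right) = - 896 \left(-3 - 63\right) = \left(-896\right) \left(-66\right) = 59136$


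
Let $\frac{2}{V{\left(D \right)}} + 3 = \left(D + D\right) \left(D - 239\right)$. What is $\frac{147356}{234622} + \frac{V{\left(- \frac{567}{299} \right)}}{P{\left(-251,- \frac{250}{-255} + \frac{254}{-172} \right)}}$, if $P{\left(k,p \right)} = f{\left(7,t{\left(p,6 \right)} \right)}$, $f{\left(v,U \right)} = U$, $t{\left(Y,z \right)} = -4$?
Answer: $\frac{11985992493733}{19100940449478} \approx 0.62751$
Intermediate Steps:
$V{\left(D \right)} = \frac{2}{-3 + 2 D \left(-239 + D\right)}$ ($V{\left(D \right)} = \frac{2}{-3 + \left(D + D\right) \left(D - 239\right)} = \frac{2}{-3 + 2 D \left(-239 + D\right)}$)
$P{\left(k,p \right)} = -4$
$\frac{147356}{234622} + \frac{V{\left(- \frac{567}{299} \right)}}{P{\left(-251,- \frac{250}{-255} + \frac{254}{-172} \right)}} = \frac{147356}{234622} + \frac{2 \frac{1}{-3 - 478 \left(- \frac{567}{299}\right) + 2 \left(- \frac{567}{299}\right)^{2}}}{-4} = 147356 \cdot \frac{1}{234622} + \frac{2}{-3 - 478 \left(\left(-567\right) \frac{1}{299}\right) + 2 \left(\left(-567\right) \frac{1}{299}\right)^{2}} \left(- \frac{1}{4}\right) = \frac{73678}{117311} + \frac{2}{-3 - - \frac{271026}{299} + 2 \left(- \frac{567}{299}\right)^{2}} \left(- \frac{1}{4}\right) = \frac{73678}{117311} + \frac{2}{-3 + \frac{271026}{299} + 2 \cdot \frac{321489}{89401}} \left(- \frac{1}{4}\right) = \frac{73678}{117311} + \frac{2}{-3 + \frac{271026}{299} + \frac{642978}{89401}} \left(- \frac{1}{4}\right) = \frac{73678}{117311} + \frac{2}{\frac{81411549}{89401}} \left(- \frac{1}{4}\right) = \frac{73678}{117311} + 2 \cdot \frac{89401}{81411549} \left(- \frac{1}{4}\right) = \frac{73678}{117311} + \frac{178802}{81411549} \left(- \frac{1}{4}\right) = \frac{73678}{117311} - \frac{89401}{162823098} = \frac{11985992493733}{19100940449478}$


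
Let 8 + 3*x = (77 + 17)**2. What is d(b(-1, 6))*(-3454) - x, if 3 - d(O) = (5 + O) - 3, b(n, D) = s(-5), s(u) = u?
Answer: -71000/3 ≈ -23667.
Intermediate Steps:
b(n, D) = -5
x = 8828/3 (x = -8/3 + (77 + 17)**2/3 = -8/3 + (1/3)*94**2 = -8/3 + (1/3)*8836 = -8/3 + 8836/3 = 8828/3 ≈ 2942.7)
d(O) = 1 - O (d(O) = 3 - ((5 + O) - 3) = 3 - (2 + O) = 3 + (-2 - O) = 1 - O)
d(b(-1, 6))*(-3454) - x = (1 - 1*(-5))*(-3454) - 1*8828/3 = (1 + 5)*(-3454) - 8828/3 = 6*(-3454) - 8828/3 = -20724 - 8828/3 = -71000/3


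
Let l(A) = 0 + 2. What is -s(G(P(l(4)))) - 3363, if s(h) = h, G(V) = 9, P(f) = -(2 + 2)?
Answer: -3372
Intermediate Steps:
l(A) = 2
P(f) = -4 (P(f) = -1*4 = -4)
-s(G(P(l(4)))) - 3363 = -1*9 - 3363 = -9 - 3363 = -3372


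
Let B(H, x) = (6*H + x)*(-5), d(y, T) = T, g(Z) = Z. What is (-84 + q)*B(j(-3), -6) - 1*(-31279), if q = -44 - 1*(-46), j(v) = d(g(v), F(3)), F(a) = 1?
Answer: 31279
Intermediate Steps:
j(v) = 1
q = 2 (q = -44 + 46 = 2)
B(H, x) = -30*H - 5*x (B(H, x) = (x + 6*H)*(-5) = -30*H - 5*x)
(-84 + q)*B(j(-3), -6) - 1*(-31279) = (-84 + 2)*(-30*1 - 5*(-6)) - 1*(-31279) = -82*(-30 + 30) + 31279 = -82*0 + 31279 = 0 + 31279 = 31279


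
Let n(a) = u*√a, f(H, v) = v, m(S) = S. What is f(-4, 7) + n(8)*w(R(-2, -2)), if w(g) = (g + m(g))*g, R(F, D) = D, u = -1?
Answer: 7 - 16*√2 ≈ -15.627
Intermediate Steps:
w(g) = 2*g² (w(g) = (g + g)*g = (2*g)*g = 2*g²)
n(a) = -√a
f(-4, 7) + n(8)*w(R(-2, -2)) = 7 + (-√8)*(2*(-2)²) = 7 + (-2*√2)*(2*4) = 7 - 2*√2*8 = 7 - 16*√2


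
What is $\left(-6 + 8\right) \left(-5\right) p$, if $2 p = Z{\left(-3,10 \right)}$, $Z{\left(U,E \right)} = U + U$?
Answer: $30$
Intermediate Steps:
$Z{\left(U,E \right)} = 2 U$
$p = -3$ ($p = \frac{2 \left(-3\right)}{2} = \frac{1}{2} \left(-6\right) = -3$)
$\left(-6 + 8\right) \left(-5\right) p = \left(-6 + 8\right) \left(-5\right) \left(-3\right) = 2 \left(-5\right) \left(-3\right) = \left(-10\right) \left(-3\right) = 30$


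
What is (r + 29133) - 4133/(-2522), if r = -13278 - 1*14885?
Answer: 2450473/2522 ≈ 971.64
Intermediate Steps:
r = -28163 (r = -13278 - 14885 = -28163)
(r + 29133) - 4133/(-2522) = (-28163 + 29133) - 4133/(-2522) = 970 - 4133*(-1/2522) = 970 + 4133/2522 = 2450473/2522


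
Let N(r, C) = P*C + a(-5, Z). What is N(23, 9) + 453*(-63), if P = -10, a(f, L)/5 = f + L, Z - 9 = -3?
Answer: -28624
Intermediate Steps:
Z = 6 (Z = 9 - 3 = 6)
a(f, L) = 5*L + 5*f (a(f, L) = 5*(f + L) = 5*(L + f) = 5*L + 5*f)
N(r, C) = 5 - 10*C (N(r, C) = -10*C + (5*6 + 5*(-5)) = -10*C + (30 - 25) = -10*C + 5 = 5 - 10*C)
N(23, 9) + 453*(-63) = (5 - 10*9) + 453*(-63) = (5 - 90) - 28539 = -85 - 28539 = -28624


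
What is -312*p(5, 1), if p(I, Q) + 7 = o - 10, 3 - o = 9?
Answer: 7176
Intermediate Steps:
o = -6 (o = 3 - 1*9 = 3 - 9 = -6)
p(I, Q) = -23 (p(I, Q) = -7 + (-6 - 10) = -7 - 16 = -23)
-312*p(5, 1) = -312*(-23) = 7176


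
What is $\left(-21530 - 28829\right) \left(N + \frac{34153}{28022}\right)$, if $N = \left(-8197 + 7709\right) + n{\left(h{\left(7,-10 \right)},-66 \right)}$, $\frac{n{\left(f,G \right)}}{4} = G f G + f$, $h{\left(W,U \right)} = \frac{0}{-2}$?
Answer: $\frac{686926119297}{28022} \approx 2.4514 \cdot 10^{7}$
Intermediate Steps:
$h{\left(W,U \right)} = 0$ ($h{\left(W,U \right)} = 0 \left(- \frac{1}{2}\right) = 0$)
$n{\left(f,G \right)} = 4 f + 4 f G^{2}$ ($n{\left(f,G \right)} = 4 \left(G f G + f\right) = 4 \left(f G^{2} + f\right) = 4 \left(f + f G^{2}\right) = 4 f + 4 f G^{2}$)
$N = -488$ ($N = \left(-8197 + 7709\right) + 4 \cdot 0 \left(1 + \left(-66\right)^{2}\right) = -488 + 4 \cdot 0 \left(1 + 4356\right) = -488 + 4 \cdot 0 \cdot 4357 = -488 + 0 = -488$)
$\left(-21530 - 28829\right) \left(N + \frac{34153}{28022}\right) = \left(-21530 - 28829\right) \left(-488 + \frac{34153}{28022}\right) = - 50359 \left(-488 + 34153 \cdot \frac{1}{28022}\right) = - 50359 \left(-488 + \frac{34153}{28022}\right) = \left(-50359\right) \left(- \frac{13640583}{28022}\right) = \frac{686926119297}{28022}$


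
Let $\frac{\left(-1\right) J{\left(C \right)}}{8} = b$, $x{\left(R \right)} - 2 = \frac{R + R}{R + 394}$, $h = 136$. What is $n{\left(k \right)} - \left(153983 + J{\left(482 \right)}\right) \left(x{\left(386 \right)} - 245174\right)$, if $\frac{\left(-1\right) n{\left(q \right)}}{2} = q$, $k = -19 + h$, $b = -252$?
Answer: $\frac{7458054278023}{195} \approx 3.8246 \cdot 10^{10}$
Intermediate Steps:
$x{\left(R \right)} = 2 + \frac{2 R}{394 + R}$ ($x{\left(R \right)} = 2 + \frac{R + R}{R + 394} = 2 + \frac{2 R}{394 + R}$)
$J{\left(C \right)} = 2016$ ($J{\left(C \right)} = \left(-8\right) \left(-252\right) = 2016$)
$k = 117$ ($k = -19 + 136 = 117$)
$n{\left(q \right)} = - 2 q$
$n{\left(k \right)} - \left(153983 + J{\left(482 \right)}\right) \left(x{\left(386 \right)} - 245174\right) = \left(-2\right) 117 - \left(153983 + 2016\right) \left(\frac{4 \left(197 + 386\right)}{394 + 386} - 245174\right) = -234 - 155999 \left(4 \cdot \frac{1}{780} \cdot 583 - 245174\right) = -234 - 155999 \left(\frac{583}{195} - 245174\right) = -234 - 155999 \left(- \frac{47808347}{195}\right) = -234 - - \frac{7458054323653}{195} = -234 + \frac{7458054323653}{195} = \frac{7458054278023}{195}$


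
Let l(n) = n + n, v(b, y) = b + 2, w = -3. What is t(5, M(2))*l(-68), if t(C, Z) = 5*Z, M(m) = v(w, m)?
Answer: 680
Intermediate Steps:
v(b, y) = 2 + b
M(m) = -1 (M(m) = 2 - 3 = -1)
l(n) = 2*n
t(5, M(2))*l(-68) = (5*(-1))*(2*(-68)) = -5*(-136) = 680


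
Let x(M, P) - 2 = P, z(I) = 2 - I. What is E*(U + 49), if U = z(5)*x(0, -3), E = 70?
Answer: 3640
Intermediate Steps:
x(M, P) = 2 + P
U = 3 (U = (2 - 1*5)*(2 - 3) = (2 - 5)*(-1) = -3*(-1) = 3)
E*(U + 49) = 70*(3 + 49) = 70*52 = 3640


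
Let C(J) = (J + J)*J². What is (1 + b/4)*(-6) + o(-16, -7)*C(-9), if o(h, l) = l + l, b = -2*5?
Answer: 20421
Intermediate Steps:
C(J) = 2*J³ (C(J) = (2*J)*J² = 2*J³)
b = -10
o(h, l) = 2*l
(1 + b/4)*(-6) + o(-16, -7)*C(-9) = (1 - 10/4)*(-6) + (2*(-7))*(2*(-9)³) = (1 - 10*¼)*(-6) - 28*(-729) = (1 - 5/2)*(-6) - 14*(-1458) = -3/2*(-6) + 20412 = 9 + 20412 = 20421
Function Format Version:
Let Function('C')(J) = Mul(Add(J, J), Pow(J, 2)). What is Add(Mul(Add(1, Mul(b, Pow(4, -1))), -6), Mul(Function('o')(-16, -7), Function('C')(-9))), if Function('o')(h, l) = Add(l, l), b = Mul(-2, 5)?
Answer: 20421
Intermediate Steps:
Function('C')(J) = Mul(2, Pow(J, 3)) (Function('C')(J) = Mul(Mul(2, J), Pow(J, 2)) = Mul(2, Pow(J, 3)))
b = -10
Function('o')(h, l) = Mul(2, l)
Add(Mul(Add(1, Mul(b, Pow(4, -1))), -6), Mul(Function('o')(-16, -7), Function('C')(-9))) = Add(Mul(Add(1, Mul(-10, Pow(4, -1))), -6), Mul(Mul(2, -7), Mul(2, Pow(-9, 3)))) = Add(Mul(Add(1, Mul(-10, Rational(1, 4))), -6), Mul(-14, Mul(2, -729))) = Add(Mul(Add(1, Rational(-5, 2)), -6), Mul(-14, -1458)) = Add(Mul(Rational(-3, 2), -6), 20412) = Add(9, 20412) = 20421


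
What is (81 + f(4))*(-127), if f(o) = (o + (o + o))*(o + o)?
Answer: -22479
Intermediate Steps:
f(o) = 6*o**2 (f(o) = (o + 2*o)*(2*o) = (3*o)*(2*o) = 6*o**2)
(81 + f(4))*(-127) = (81 + 6*4**2)*(-127) = (81 + 6*16)*(-127) = (81 + 96)*(-127) = 177*(-127) = -22479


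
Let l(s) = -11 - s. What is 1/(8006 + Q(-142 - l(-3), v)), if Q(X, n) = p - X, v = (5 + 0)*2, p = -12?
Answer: 1/8128 ≈ 0.00012303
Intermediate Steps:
v = 10 (v = 5*2 = 10)
Q(X, n) = -12 - X
1/(8006 + Q(-142 - l(-3), v)) = 1/(8006 + (-12 - (-142 - (-11 - 1*(-3))))) = 1/(8006 + (-12 - (-142 - (-11 + 3)))) = 1/(8006 + (-12 - (-142 - 1*(-8)))) = 1/(8006 + (-12 - (-142 + 8))) = 1/(8006 + (-12 - 1*(-134))) = 1/(8006 + (-12 + 134)) = 1/(8006 + 122) = 1/8128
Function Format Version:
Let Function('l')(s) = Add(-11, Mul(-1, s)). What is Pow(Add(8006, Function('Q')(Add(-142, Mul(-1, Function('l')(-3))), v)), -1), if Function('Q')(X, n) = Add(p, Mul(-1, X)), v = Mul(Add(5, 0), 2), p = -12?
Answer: Rational(1, 8128) ≈ 0.00012303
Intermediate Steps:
v = 10 (v = Mul(5, 2) = 10)
Function('Q')(X, n) = Add(-12, Mul(-1, X))
Pow(Add(8006, Function('Q')(Add(-142, Mul(-1, Function('l')(-3))), v)), -1) = Pow(Add(8006, Add(-12, Mul(-1, Add(-142, Mul(-1, Add(-11, Mul(-1, -3))))))), -1) = Pow(Add(8006, Add(-12, Mul(-1, Add(-142, Mul(-1, Add(-11, 3)))))), -1) = Pow(Add(8006, Add(-12, Mul(-1, Add(-142, Mul(-1, -8))))), -1) = Pow(Add(8006, Add(-12, Mul(-1, Add(-142, 8)))), -1) = Pow(Add(8006, Add(-12, Mul(-1, -134))), -1) = Pow(Add(8006, Add(-12, 134)), -1) = Pow(Add(8006, 122), -1) = Pow(8128, -1) = Rational(1, 8128)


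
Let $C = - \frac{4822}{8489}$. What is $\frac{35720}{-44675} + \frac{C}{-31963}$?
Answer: $- \frac{1938366347038}{2424368459045} \approx -0.79953$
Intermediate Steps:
$C = - \frac{4822}{8489}$ ($C = \left(-4822\right) \frac{1}{8489} = - \frac{4822}{8489} \approx -0.56803$)
$\frac{35720}{-44675} + \frac{C}{-31963} = \frac{35720}{-44675} - \frac{4822}{8489 \left(-31963\right)} = 35720 \left(- \frac{1}{44675}\right) - - \frac{4822}{271333907} = - \frac{7144}{8935} + \frac{4822}{271333907} = - \frac{1938366347038}{2424368459045}$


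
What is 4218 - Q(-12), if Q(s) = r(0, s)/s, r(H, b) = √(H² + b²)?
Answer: 4219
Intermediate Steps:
Q(s) = √(s²)/s (Q(s) = √(0² + s²)/s = √(0 + s²)/s = √(s²)/s)
4218 - Q(-12) = 4218 - √((-12)²)/(-12) = 4218 - (-1)*√144/12 = 4218 - (-1)*12/12 = 4218 - 1*(-1) = 4218 + 1 = 4219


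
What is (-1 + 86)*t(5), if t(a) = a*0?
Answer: 0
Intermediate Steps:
t(a) = 0
(-1 + 86)*t(5) = (-1 + 86)*0 = 85*0 = 0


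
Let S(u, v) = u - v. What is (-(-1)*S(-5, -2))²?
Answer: 9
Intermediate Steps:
(-(-1)*S(-5, -2))² = (-(-1)*(-5 - 1*(-2)))² = (-(-1)*(-5 + 2))² = (-(-1)*(-3))² = (-1*3)² = (-3)² = 9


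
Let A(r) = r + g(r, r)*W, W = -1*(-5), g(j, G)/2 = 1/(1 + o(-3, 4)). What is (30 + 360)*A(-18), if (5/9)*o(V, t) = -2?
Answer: -8520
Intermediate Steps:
o(V, t) = -18/5 (o(V, t) = (9/5)*(-2) = -18/5)
g(j, G) = -10/13 (g(j, G) = 2/(1 - 18/5) = 2/(-13/5) = 2*(-5/13) = -10/13)
W = 5
A(r) = -50/13 + r (A(r) = r - 10/13*5 = r - 50/13 = -50/13 + r)
(30 + 360)*A(-18) = (30 + 360)*(-50/13 - 18) = 390*(-284/13) = -8520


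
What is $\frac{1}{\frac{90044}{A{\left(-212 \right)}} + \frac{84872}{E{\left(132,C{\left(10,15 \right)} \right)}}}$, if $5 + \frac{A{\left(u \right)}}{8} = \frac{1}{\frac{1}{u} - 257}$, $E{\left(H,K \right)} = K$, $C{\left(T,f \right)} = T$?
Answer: $\frac{2726370}{17006688289} \approx 0.00016031$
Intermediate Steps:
$A{\left(u \right)} = -40 + \frac{8}{-257 + \frac{1}{u}}$ ($A{\left(u \right)} = -40 + \frac{8}{\frac{1}{u} - 257} = -40 + \frac{8}{-257 + \frac{1}{u}}$)
$\frac{1}{\frac{90044}{A{\left(-212 \right)}} + \frac{84872}{E{\left(132,C{\left(10,15 \right)} \right)}}} = \frac{1}{\frac{90044}{8 \frac{1}{-1 + 257 \left(-212\right)} \left(5 - -272632\right)} + \frac{84872}{10}} = \frac{1}{\frac{90044}{8 \frac{1}{-1 - 54484} \left(5 + 272632\right)} + 84872 \cdot \frac{1}{10}} = \frac{1}{\frac{90044}{8 \frac{1}{-54485} \cdot 272637} + \frac{42436}{5}} = \frac{1}{\frac{90044}{8 \left(- \frac{1}{54485}\right) 272637} + \frac{42436}{5}} = \frac{1}{\frac{90044}{- \frac{2181096}{54485}} + \frac{42436}{5}} = \frac{1}{90044 \left(- \frac{54485}{2181096}\right) + \frac{42436}{5}} = \frac{1}{- \frac{1226511835}{545274} + \frac{42436}{5}} = \frac{1}{\frac{17006688289}{2726370}} = \frac{2726370}{17006688289}$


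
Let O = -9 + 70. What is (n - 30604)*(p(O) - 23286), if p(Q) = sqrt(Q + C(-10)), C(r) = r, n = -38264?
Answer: 1603660248 - 68868*sqrt(51) ≈ 1.6032e+9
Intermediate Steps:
O = 61
p(Q) = sqrt(-10 + Q) (p(Q) = sqrt(Q - 10) = sqrt(-10 + Q))
(n - 30604)*(p(O) - 23286) = (-38264 - 30604)*(sqrt(-10 + 61) - 23286) = -68868*(sqrt(51) - 23286) = -68868*(-23286 + sqrt(51)) = 1603660248 - 68868*sqrt(51)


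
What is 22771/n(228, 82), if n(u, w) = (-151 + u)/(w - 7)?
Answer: 243975/11 ≈ 22180.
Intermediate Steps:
n(u, w) = (-151 + u)/(-7 + w)
22771/n(228, 82) = 22771/(((-151 + 228)/(-7 + 82))) = 22771/((77/75)) = 22771/(((1/75)*77)) = 22771/(77/75) = 22771*(75/77) = 243975/11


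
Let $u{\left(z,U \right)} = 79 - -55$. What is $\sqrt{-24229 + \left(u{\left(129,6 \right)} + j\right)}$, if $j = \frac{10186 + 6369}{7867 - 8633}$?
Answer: $\frac{5 i \sqrt{566022678}}{766} \approx 155.3 i$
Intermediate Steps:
$j = - \frac{16555}{766}$ ($j = \frac{16555}{-766} = 16555 \left(- \frac{1}{766}\right) = - \frac{16555}{766} \approx -21.612$)
$u{\left(z,U \right)} = 134$ ($u{\left(z,U \right)} = 79 + 55 = 134$)
$\sqrt{-24229 + \left(u{\left(129,6 \right)} + j\right)} = \sqrt{-24229 + \left(134 - \frac{16555}{766}\right)} = \sqrt{-24229 + \frac{86089}{766}} = \sqrt{- \frac{18473325}{766}} = \frac{5 i \sqrt{566022678}}{766}$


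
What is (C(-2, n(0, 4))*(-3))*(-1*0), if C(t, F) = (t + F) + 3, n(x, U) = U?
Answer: 0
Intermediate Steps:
C(t, F) = 3 + F + t (C(t, F) = (F + t) + 3 = 3 + F + t)
(C(-2, n(0, 4))*(-3))*(-1*0) = ((3 + 4 - 2)*(-3))*(-1*0) = (5*(-3))*0 = -15*0 = 0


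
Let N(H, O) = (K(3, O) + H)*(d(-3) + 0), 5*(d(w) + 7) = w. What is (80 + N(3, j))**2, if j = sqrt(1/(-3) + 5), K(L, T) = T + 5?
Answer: 47864/75 - 2432*sqrt(42)/25 ≈ 7.7402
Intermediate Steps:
d(w) = -7 + w/5
K(L, T) = 5 + T
j = sqrt(42)/3 (j = sqrt(-1/3 + 5) = sqrt(14/3) = sqrt(42)/3 ≈ 2.1602)
N(H, O) = -38 - 38*H/5 - 38*O/5 (N(H, O) = ((5 + O) + H)*((-7 + (1/5)*(-3)) + 0) = (5 + H + O)*((-7 - 3/5) + 0) = (5 + H + O)*(-38/5 + 0) = (5 + H + O)*(-38/5) = -38 - 38*H/5 - 38*O/5)
(80 + N(3, j))**2 = (80 + (-38 - 38/5*3 - 38*sqrt(42)/15))**2 = (80 + (-38 - 114/5 - 38*sqrt(42)/15))**2 = (80 + (-304/5 - 38*sqrt(42)/15))**2 = (96/5 - 38*sqrt(42)/15)**2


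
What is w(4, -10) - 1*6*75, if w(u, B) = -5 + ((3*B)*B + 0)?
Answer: -155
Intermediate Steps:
w(u, B) = -5 + 3*B² (w(u, B) = -5 + (3*B² + 0) = -5 + 3*B²)
w(4, -10) - 1*6*75 = (-5 + 3*(-10)²) - 1*6*75 = (-5 + 3*100) - 6*75 = (-5 + 300) - 450 = 295 - 450 = -155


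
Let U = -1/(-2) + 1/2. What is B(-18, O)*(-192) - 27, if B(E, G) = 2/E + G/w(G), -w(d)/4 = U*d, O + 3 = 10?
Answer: 127/3 ≈ 42.333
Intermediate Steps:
O = 7 (O = -3 + 10 = 7)
U = 1 (U = -1*(-½) + 1*(½) = ½ + ½ = 1)
w(d) = -4*d
B(E, G) = -¼ + 2/E (B(E, G) = 2/E + G/((-4*G)) = 2/E + G*(-1/(4*G)) = 2/E - ¼ = -¼ + 2/E)
B(-18, O)*(-192) - 27 = ((¼)*(8 - 1*(-18))/(-18))*(-192) - 27 = ((¼)*(-1/18)*(8 + 18))*(-192) - 27 = ((¼)*(-1/18)*26)*(-192) - 27 = -13/36*(-192) - 27 = 208/3 - 27 = 127/3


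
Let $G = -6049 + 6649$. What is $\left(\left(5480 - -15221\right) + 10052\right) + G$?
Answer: $31353$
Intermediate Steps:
$G = 600$
$\left(\left(5480 - -15221\right) + 10052\right) + G = \left(\left(5480 - -15221\right) + 10052\right) + 600 = \left(\left(5480 + 15221\right) + 10052\right) + 600 = \left(20701 + 10052\right) + 600 = 30753 + 600 = 31353$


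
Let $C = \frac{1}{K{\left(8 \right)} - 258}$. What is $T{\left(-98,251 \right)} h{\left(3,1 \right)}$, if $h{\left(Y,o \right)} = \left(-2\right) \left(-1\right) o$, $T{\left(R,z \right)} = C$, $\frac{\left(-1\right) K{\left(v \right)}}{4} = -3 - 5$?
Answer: $- \frac{1}{113} \approx -0.0088496$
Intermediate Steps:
$K{\left(v \right)} = 32$ ($K{\left(v \right)} = - 4 \left(-3 - 5\right) = \left(-4\right) \left(-8\right) = 32$)
$C = - \frac{1}{226}$ ($C = \frac{1}{32 - 258} = \frac{1}{-226} = - \frac{1}{226} \approx -0.0044248$)
$T{\left(R,z \right)} = - \frac{1}{226}$
$h{\left(Y,o \right)} = 2 o$
$T{\left(-98,251 \right)} h{\left(3,1 \right)} = - \frac{2 \cdot 1}{226} = \left(- \frac{1}{226}\right) 2 = - \frac{1}{113}$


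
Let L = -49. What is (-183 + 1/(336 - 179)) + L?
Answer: -36423/157 ≈ -231.99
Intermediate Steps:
(-183 + 1/(336 - 179)) + L = (-183 + 1/(336 - 179)) - 49 = (-183 + 1/157) - 49 = -28730/157 - 49 = -36423/157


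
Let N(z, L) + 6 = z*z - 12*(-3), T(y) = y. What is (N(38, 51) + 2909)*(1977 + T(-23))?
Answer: 8564382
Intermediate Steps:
N(z, L) = 30 + z² (N(z, L) = -6 + (z*z - 12*(-3)) = -6 + (z² + 36) = -6 + (36 + z²) = 30 + z²)
(N(38, 51) + 2909)*(1977 + T(-23)) = ((30 + 38²) + 2909)*(1977 - 23) = ((30 + 1444) + 2909)*1954 = (1474 + 2909)*1954 = 4383*1954 = 8564382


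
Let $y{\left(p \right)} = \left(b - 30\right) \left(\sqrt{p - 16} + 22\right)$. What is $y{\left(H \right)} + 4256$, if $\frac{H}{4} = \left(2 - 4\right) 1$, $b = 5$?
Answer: $3706 - 50 i \sqrt{6} \approx 3706.0 - 122.47 i$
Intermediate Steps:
$H = -8$ ($H = 4 \left(2 - 4\right) 1 = 4 \left(\left(-2\right) 1\right) = 4 \left(-2\right) = -8$)
$y{\left(p \right)} = -550 - 25 \sqrt{-16 + p}$ ($y{\left(p \right)} = \left(5 - 30\right) \left(\sqrt{p - 16} + 22\right) = - 25 \left(\sqrt{-16 + p} + 22\right) = - 25 \left(22 + \sqrt{-16 + p}\right) = -550 - 25 \sqrt{-16 + p}$)
$y{\left(H \right)} + 4256 = \left(-550 - 25 \sqrt{-16 - 8}\right) + 4256 = \left(-550 - 25 \sqrt{-24}\right) + 4256 = \left(-550 - 25 \cdot 2 i \sqrt{6}\right) + 4256 = \left(-550 - 50 i \sqrt{6}\right) + 4256 = 3706 - 50 i \sqrt{6}$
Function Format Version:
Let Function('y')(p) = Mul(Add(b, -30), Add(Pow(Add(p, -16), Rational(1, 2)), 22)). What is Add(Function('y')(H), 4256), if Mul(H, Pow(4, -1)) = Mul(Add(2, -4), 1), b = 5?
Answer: Add(3706, Mul(-50, I, Pow(6, Rational(1, 2)))) ≈ Add(3706.0, Mul(-122.47, I))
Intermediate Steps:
H = -8 (H = Mul(4, Mul(Add(2, -4), 1)) = Mul(4, Mul(-2, 1)) = Mul(4, -2) = -8)
Function('y')(p) = Add(-550, Mul(-25, Pow(Add(-16, p), Rational(1, 2)))) (Function('y')(p) = Mul(Add(5, -30), Add(Pow(Add(p, -16), Rational(1, 2)), 22)) = Mul(-25, Add(Pow(Add(-16, p), Rational(1, 2)), 22)) = Mul(-25, Add(22, Pow(Add(-16, p), Rational(1, 2)))) = Add(-550, Mul(-25, Pow(Add(-16, p), Rational(1, 2)))))
Add(Function('y')(H), 4256) = Add(Add(-550, Mul(-25, Pow(Add(-16, -8), Rational(1, 2)))), 4256) = Add(Add(-550, Mul(-25, Pow(-24, Rational(1, 2)))), 4256) = Add(Add(-550, Mul(-25, Mul(2, I, Pow(6, Rational(1, 2))))), 4256) = Add(Add(-550, Mul(-50, I, Pow(6, Rational(1, 2)))), 4256) = Add(3706, Mul(-50, I, Pow(6, Rational(1, 2))))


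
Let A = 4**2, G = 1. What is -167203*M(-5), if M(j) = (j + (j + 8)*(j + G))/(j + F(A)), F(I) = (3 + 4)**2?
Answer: 2842451/44 ≈ 64601.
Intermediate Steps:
A = 16
F(I) = 49 (F(I) = 7**2 = 49)
M(j) = (j + (1 + j)*(8 + j))/(49 + j) (M(j) = (j + (j + 8)*(j + 1))/(j + 49) = (j + (8 + j)*(1 + j))/(49 + j) = (j + (1 + j)*(8 + j))/(49 + j))
-167203*M(-5) = -167203*(8 + (-5)**2 + 10*(-5))/(49 - 5) = -167203*(8 + 25 - 50)/44 = -167203*(-17)/44 = -167203*(-17/44) = 2842451/44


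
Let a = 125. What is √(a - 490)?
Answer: I*√365 ≈ 19.105*I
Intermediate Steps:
√(a - 490) = √(125 - 490) = √(-365) = I*√365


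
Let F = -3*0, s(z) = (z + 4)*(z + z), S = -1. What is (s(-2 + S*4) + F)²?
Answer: 576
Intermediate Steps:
s(z) = 2*z*(4 + z) (s(z) = (4 + z)*(2*z) = 2*z*(4 + z))
F = 0
(s(-2 + S*4) + F)² = (2*(-2 - 1*4)*(4 + (-2 - 1*4)) + 0)² = (2*(-2 - 4)*(4 + (-2 - 4)) + 0)² = (2*(-6)*(4 - 6) + 0)² = (2*(-6)*(-2) + 0)² = (24 + 0)² = 24² = 576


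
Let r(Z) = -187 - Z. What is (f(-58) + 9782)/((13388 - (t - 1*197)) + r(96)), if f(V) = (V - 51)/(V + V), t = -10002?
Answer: 1134821/2703264 ≈ 0.41980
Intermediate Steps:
f(V) = (-51 + V)/(2*V) (f(V) = (-51 + V)/((2*V)) = (-51 + V)*(1/(2*V)) = (-51 + V)/(2*V))
(f(-58) + 9782)/((13388 - (t - 1*197)) + r(96)) = ((½)*(-51 - 58)/(-58) + 9782)/((13388 - (-10002 - 1*197)) + (-187 - 1*96)) = ((½)*(-1/58)*(-109) + 9782)/((13388 - (-10002 - 197)) + (-187 - 96)) = (109/116 + 9782)/((13388 - 1*(-10199)) - 283) = 1134821/(116*((13388 + 10199) - 283)) = 1134821/(116*(23587 - 283)) = (1134821/116)/23304 = (1134821/116)*(1/23304) = 1134821/2703264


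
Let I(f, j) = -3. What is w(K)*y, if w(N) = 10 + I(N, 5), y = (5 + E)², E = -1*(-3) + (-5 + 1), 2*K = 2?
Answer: 112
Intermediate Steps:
K = 1 (K = (½)*2 = 1)
E = -1 (E = 3 - 4 = -1)
y = 16 (y = (5 - 1)² = 4² = 16)
w(N) = 7 (w(N) = 10 - 3 = 7)
w(K)*y = 7*16 = 112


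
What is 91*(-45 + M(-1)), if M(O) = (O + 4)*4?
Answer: -3003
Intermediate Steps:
M(O) = 16 + 4*O (M(O) = (4 + O)*4 = 16 + 4*O)
91*(-45 + M(-1)) = 91*(-45 + (16 + 4*(-1))) = 91*(-45 + (16 - 4)) = 91*(-45 + 12) = 91*(-33) = -3003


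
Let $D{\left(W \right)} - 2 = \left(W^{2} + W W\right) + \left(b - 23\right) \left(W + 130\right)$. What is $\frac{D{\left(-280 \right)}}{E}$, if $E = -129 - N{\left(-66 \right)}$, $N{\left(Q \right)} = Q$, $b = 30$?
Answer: $- \frac{155752}{63} \approx -2472.3$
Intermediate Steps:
$E = -63$ ($E = -129 - -66 = -129 + 66 = -63$)
$D{\left(W \right)} = 912 + 2 W^{2} + 7 W$ ($D{\left(W \right)} = 2 + \left(\left(W^{2} + W W\right) + \left(30 - 23\right) \left(W + 130\right)\right) = 2 + \left(\left(W^{2} + W^{2}\right) + 7 \left(130 + W\right)\right) = 2 + \left(2 W^{2} + \left(910 + 7 W\right)\right) = 2 + \left(910 + 2 W^{2} + 7 W\right) = 912 + 2 W^{2} + 7 W$)
$\frac{D{\left(-280 \right)}}{E} = \frac{912 + 2 \left(-280\right)^{2} + 7 \left(-280\right)}{-63} = \left(912 + 2 \cdot 78400 - 1960\right) \left(- \frac{1}{63}\right) = \left(912 + 156800 - 1960\right) \left(- \frac{1}{63}\right) = 155752 \left(- \frac{1}{63}\right) = - \frac{155752}{63}$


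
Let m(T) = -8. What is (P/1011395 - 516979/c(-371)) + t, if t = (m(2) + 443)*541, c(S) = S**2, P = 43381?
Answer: 65916160497553/280099435 ≈ 2.3533e+5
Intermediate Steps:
t = 235335 (t = (-8 + 443)*541 = 435*541 = 235335)
(P/1011395 - 516979/c(-371)) + t = (43381/1011395 - 516979/((-371)**2)) + 235335 = (43381*(1/1011395) - 516979/137641) + 235335 = (611/14245 - 516979*1/137641) + 235335 = (611/14245 - 516979/137641) + 235335 = -1040038172/280099435 + 235335 = 65916160497553/280099435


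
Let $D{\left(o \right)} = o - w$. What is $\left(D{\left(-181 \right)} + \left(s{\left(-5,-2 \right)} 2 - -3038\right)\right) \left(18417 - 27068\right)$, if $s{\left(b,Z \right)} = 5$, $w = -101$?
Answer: $-25676168$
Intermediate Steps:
$D{\left(o \right)} = 101 + o$ ($D{\left(o \right)} = o - -101 = o + 101 = 101 + o$)
$\left(D{\left(-181 \right)} + \left(s{\left(-5,-2 \right)} 2 - -3038\right)\right) \left(18417 - 27068\right) = \left(\left(101 - 181\right) + \left(5 \cdot 2 - -3038\right)\right) \left(18417 - 27068\right) = \left(-80 + \left(10 + 3038\right)\right) \left(-8651\right) = \left(-80 + 3048\right) \left(-8651\right) = 2968 \left(-8651\right) = -25676168$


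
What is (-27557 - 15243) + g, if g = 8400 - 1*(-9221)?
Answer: -25179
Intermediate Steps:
g = 17621 (g = 8400 + 9221 = 17621)
(-27557 - 15243) + g = (-27557 - 15243) + 17621 = -42800 + 17621 = -25179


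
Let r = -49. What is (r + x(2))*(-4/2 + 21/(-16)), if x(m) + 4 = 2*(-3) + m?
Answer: 3021/16 ≈ 188.81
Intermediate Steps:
x(m) = -10 + m (x(m) = -4 + (2*(-3) + m) = -4 + (-6 + m) = -10 + m)
(r + x(2))*(-4/2 + 21/(-16)) = (-49 + (-10 + 2))*(-4/2 + 21/(-16)) = (-49 - 8)*(-4*1/2 + 21*(-1/16)) = -57*(-2 - 21/16) = -57*(-53/16) = 3021/16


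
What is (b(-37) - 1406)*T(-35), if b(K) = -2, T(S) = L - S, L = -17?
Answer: -25344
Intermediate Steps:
T(S) = -17 - S
(b(-37) - 1406)*T(-35) = (-2 - 1406)*(-17 - 1*(-35)) = -1408*(-17 + 35) = -1408*18 = -25344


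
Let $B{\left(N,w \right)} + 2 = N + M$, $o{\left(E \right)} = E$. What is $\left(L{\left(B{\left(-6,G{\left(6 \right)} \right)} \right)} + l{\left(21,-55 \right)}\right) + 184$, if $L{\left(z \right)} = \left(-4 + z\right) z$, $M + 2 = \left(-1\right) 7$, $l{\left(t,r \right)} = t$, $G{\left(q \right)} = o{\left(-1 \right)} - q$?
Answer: $562$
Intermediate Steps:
$G{\left(q \right)} = -1 - q$
$M = -9$ ($M = -2 - 7 = -9$)
$B{\left(N,w \right)} = -11 + N$ ($B{\left(N,w \right)} = -2 + \left(N - 9\right) = -2 + \left(-9 + N\right) = -11 + N$)
$L{\left(z \right)} = z \left(-4 + z\right)$
$\left(L{\left(B{\left(-6,G{\left(6 \right)} \right)} \right)} + l{\left(21,-55 \right)}\right) + 184 = \left(\left(-11 - 6\right) \left(-4 - 17\right) + 21\right) + 184 = \left(- 17 \left(-4 - 17\right) + 21\right) + 184 = \left(\left(-17\right) \left(-21\right) + 21\right) + 184 = \left(357 + 21\right) + 184 = 378 + 184 = 562$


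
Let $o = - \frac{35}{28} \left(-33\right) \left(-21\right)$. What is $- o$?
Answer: $\frac{3465}{4} \approx 866.25$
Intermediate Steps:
$o = - \frac{3465}{4}$ ($o = \left(-35\right) \frac{1}{28} \left(-33\right) \left(-21\right) = \left(- \frac{5}{4}\right) \left(-33\right) \left(-21\right) = \frac{165}{4} \left(-21\right) = - \frac{3465}{4} \approx -866.25$)
$- o = \left(-1\right) \left(- \frac{3465}{4}\right) = \frac{3465}{4}$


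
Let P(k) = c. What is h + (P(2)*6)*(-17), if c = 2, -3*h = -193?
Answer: -419/3 ≈ -139.67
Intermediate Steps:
h = 193/3 (h = -⅓*(-193) = 193/3 ≈ 64.333)
P(k) = 2
h + (P(2)*6)*(-17) = 193/3 + (2*6)*(-17) = 193/3 + 12*(-17) = 193/3 - 204 = -419/3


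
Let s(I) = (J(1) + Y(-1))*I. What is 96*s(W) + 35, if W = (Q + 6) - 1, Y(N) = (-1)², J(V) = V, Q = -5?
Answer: 35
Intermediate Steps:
Y(N) = 1
W = 0 (W = (-5 + 6) - 1 = 1 - 1 = 0)
s(I) = 2*I (s(I) = (1 + 1)*I = 2*I)
96*s(W) + 35 = 96*(2*0) + 35 = 96*0 + 35 = 0 + 35 = 35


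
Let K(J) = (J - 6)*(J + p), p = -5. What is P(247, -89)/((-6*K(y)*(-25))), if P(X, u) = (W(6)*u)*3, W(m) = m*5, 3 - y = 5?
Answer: -267/280 ≈ -0.95357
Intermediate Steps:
y = -2 (y = 3 - 1*5 = 3 - 5 = -2)
W(m) = 5*m
K(J) = (-6 + J)*(-5 + J) (K(J) = (J - 6)*(J - 5) = (-6 + J)*(-5 + J))
P(X, u) = 90*u (P(X, u) = ((5*6)*u)*3 = (30*u)*3 = 90*u)
P(247, -89)/((-6*K(y)*(-25))) = (90*(-89))/((-6*(30 + (-2)² - 11*(-2))*(-25))) = -8010*1/(150*(30 + 4 + 22)) = -8010/(-6*56*(-25)) = -8010/((-336*(-25))) = -8010/8400 = -8010*1/8400 = -267/280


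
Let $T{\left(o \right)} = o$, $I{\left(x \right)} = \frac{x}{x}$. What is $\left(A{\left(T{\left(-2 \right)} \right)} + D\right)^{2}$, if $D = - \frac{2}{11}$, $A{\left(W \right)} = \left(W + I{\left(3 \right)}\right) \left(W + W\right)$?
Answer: $\frac{1764}{121} \approx 14.579$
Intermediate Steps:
$I{\left(x \right)} = 1$
$A{\left(W \right)} = 2 W \left(1 + W\right)$ ($A{\left(W \right)} = \left(W + 1\right) \left(W + W\right) = \left(1 + W\right) 2 W = 2 W \left(1 + W\right)$)
$D = - \frac{2}{11}$ ($D = \left(-2\right) \frac{1}{11} = - \frac{2}{11} \approx -0.18182$)
$\left(A{\left(T{\left(-2 \right)} \right)} + D\right)^{2} = \left(2 \left(-2\right) \left(1 - 2\right) - \frac{2}{11}\right)^{2} = \left(2 \left(-2\right) \left(-1\right) - \frac{2}{11}\right)^{2} = \left(4 - \frac{2}{11}\right)^{2} = \left(\frac{42}{11}\right)^{2} = \frac{1764}{121}$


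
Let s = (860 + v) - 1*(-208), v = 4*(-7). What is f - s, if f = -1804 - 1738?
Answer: -4582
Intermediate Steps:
f = -3542
v = -28
s = 1040 (s = (860 - 28) - 1*(-208) = 832 + 208 = 1040)
f - s = -3542 - 1*1040 = -3542 - 1040 = -4582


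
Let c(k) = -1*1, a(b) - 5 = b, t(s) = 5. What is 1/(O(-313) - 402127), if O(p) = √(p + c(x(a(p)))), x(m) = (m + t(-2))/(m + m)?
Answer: -402127/161706124443 - I*√314/161706124443 ≈ -2.4868e-6 - 1.0958e-10*I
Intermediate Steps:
a(b) = 5 + b
x(m) = (5 + m)/(2*m) (x(m) = (m + 5)/(m + m) = (5 + m)/((2*m)) = (5 + m)*(1/(2*m)) = (5 + m)/(2*m))
c(k) = -1
O(p) = √(-1 + p) (O(p) = √(p - 1) = √(-1 + p))
1/(O(-313) - 402127) = 1/(√(-1 - 313) - 402127) = 1/(√(-314) - 402127) = 1/(I*√314 - 402127) = 1/(-402127 + I*√314)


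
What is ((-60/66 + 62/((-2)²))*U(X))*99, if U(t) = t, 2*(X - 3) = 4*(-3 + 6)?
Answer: 26001/2 ≈ 13001.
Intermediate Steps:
X = 9 (X = 3 + (4*(-3 + 6))/2 = 3 + (4*3)/2 = 3 + (½)*12 = 3 + 6 = 9)
((-60/66 + 62/((-2)²))*U(X))*99 = ((-60/66 + 62/((-2)²))*9)*99 = ((-60*1/66 + 62/4)*9)*99 = ((-10/11 + 62*(¼))*9)*99 = ((-10/11 + 31/2)*9)*99 = ((321/22)*9)*99 = (2889/22)*99 = 26001/2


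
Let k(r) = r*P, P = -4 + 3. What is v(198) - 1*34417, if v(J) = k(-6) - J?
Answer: -34609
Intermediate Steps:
P = -1
k(r) = -r (k(r) = r*(-1) = -r)
v(J) = 6 - J (v(J) = -1*(-6) - J = 6 - J)
v(198) - 1*34417 = (6 - 1*198) - 1*34417 = (6 - 198) - 34417 = -192 - 34417 = -34609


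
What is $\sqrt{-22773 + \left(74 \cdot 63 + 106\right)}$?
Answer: $i \sqrt{18005} \approx 134.18 i$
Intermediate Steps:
$\sqrt{-22773 + \left(74 \cdot 63 + 106\right)} = \sqrt{-22773 + \left(4662 + 106\right)} = \sqrt{-22773 + 4768} = \sqrt{-18005} = i \sqrt{18005}$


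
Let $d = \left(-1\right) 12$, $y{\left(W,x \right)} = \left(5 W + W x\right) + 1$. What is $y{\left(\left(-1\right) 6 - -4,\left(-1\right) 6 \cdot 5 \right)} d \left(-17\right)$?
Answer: $10404$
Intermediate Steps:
$y{\left(W,x \right)} = 1 + 5 W + W x$
$d = -12$
$y{\left(\left(-1\right) 6 - -4,\left(-1\right) 6 \cdot 5 \right)} d \left(-17\right) = \left(1 + 5 \left(\left(-1\right) 6 - -4\right) + \left(\left(-1\right) 6 - -4\right) \left(-1\right) 6 \cdot 5\right) \left(-12\right) \left(-17\right) = \left(1 + 5 \left(-6 + 4\right) + \left(-6 + 4\right) \left(\left(-6\right) 5\right)\right) \left(-12\right) \left(-17\right) = \left(1 + 5 \left(-2\right) - -60\right) \left(-12\right) \left(-17\right) = \left(1 - 10 + 60\right) \left(-12\right) \left(-17\right) = 51 \left(-12\right) \left(-17\right) = \left(-612\right) \left(-17\right) = 10404$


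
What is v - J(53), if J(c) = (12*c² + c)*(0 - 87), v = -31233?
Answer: 2905974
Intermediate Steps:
J(c) = -1044*c² - 87*c (J(c) = (c + 12*c²)*(-87) = -1044*c² - 87*c)
v - J(53) = -31233 - (-87)*53*(1 + 12*53) = -31233 - (-87)*53*(1 + 636) = -31233 - (-87)*53*637 = -31233 - 1*(-2937207) = -31233 + 2937207 = 2905974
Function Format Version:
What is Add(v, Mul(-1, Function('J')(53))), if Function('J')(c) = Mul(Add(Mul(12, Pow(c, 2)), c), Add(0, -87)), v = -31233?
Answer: 2905974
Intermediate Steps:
Function('J')(c) = Add(Mul(-1044, Pow(c, 2)), Mul(-87, c)) (Function('J')(c) = Mul(Add(c, Mul(12, Pow(c, 2))), -87) = Add(Mul(-1044, Pow(c, 2)), Mul(-87, c)))
Add(v, Mul(-1, Function('J')(53))) = Add(-31233, Mul(-1, Mul(-87, 53, Add(1, Mul(12, 53))))) = Add(-31233, Mul(-1, Mul(-87, 53, Add(1, 636)))) = Add(-31233, Mul(-1, Mul(-87, 53, 637))) = Add(-31233, Mul(-1, -2937207)) = Add(-31233, 2937207) = 2905974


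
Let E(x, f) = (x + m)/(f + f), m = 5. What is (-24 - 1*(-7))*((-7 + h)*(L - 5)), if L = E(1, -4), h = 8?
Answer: 391/4 ≈ 97.750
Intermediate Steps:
E(x, f) = (5 + x)/(2*f) (E(x, f) = (x + 5)/(f + f) = (5 + x)/((2*f)) = (5 + x)*(1/(2*f)) = (5 + x)/(2*f))
L = -¾ (L = (½)*(5 + 1)/(-4) = (½)*(-¼)*6 = -¾ ≈ -0.75000)
(-24 - 1*(-7))*((-7 + h)*(L - 5)) = (-24 - 1*(-7))*((-7 + 8)*(-¾ - 5)) = (-24 + 7)*(1*(-23/4)) = -17*(-23/4) = 391/4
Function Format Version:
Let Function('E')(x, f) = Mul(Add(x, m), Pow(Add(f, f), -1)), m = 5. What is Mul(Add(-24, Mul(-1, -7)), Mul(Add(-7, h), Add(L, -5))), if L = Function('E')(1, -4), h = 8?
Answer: Rational(391, 4) ≈ 97.750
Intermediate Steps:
Function('E')(x, f) = Mul(Rational(1, 2), Pow(f, -1), Add(5, x)) (Function('E')(x, f) = Mul(Add(x, 5), Pow(Add(f, f), -1)) = Mul(Add(5, x), Pow(Mul(2, f), -1)) = Mul(Add(5, x), Mul(Rational(1, 2), Pow(f, -1))) = Mul(Rational(1, 2), Pow(f, -1), Add(5, x)))
L = Rational(-3, 4) (L = Mul(Rational(1, 2), Pow(-4, -1), Add(5, 1)) = Mul(Rational(1, 2), Rational(-1, 4), 6) = Rational(-3, 4) ≈ -0.75000)
Mul(Add(-24, Mul(-1, -7)), Mul(Add(-7, h), Add(L, -5))) = Mul(Add(-24, Mul(-1, -7)), Mul(Add(-7, 8), Add(Rational(-3, 4), -5))) = Mul(Add(-24, 7), Mul(1, Rational(-23, 4))) = Mul(-17, Rational(-23, 4)) = Rational(391, 4)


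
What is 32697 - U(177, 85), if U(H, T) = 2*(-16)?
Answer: 32729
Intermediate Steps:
U(H, T) = -32
32697 - U(177, 85) = 32697 - 1*(-32) = 32697 + 32 = 32729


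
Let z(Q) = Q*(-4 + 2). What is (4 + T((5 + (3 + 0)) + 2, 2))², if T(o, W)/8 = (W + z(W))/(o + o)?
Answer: 256/25 ≈ 10.240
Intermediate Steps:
z(Q) = -2*Q (z(Q) = Q*(-2) = -2*Q)
T(o, W) = -4*W/o (T(o, W) = 8*((W - 2*W)/(o + o)) = 8*((-W)/((2*o))) = 8*((-W)*(1/(2*o))) = 8*(-W/(2*o)) = -4*W/o)
(4 + T((5 + (3 + 0)) + 2, 2))² = (4 - 4*2/((5 + (3 + 0)) + 2))² = (4 - 4*2/((5 + 3) + 2))² = (4 - 4*2/(8 + 2))² = (4 - 4*2/10)² = (4 - 4*2*⅒)² = (4 - ⅘)² = (16/5)² = 256/25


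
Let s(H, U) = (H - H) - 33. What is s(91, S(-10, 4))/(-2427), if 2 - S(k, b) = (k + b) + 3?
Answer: 11/809 ≈ 0.013597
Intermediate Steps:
S(k, b) = -1 - b - k (S(k, b) = 2 - ((k + b) + 3) = 2 - ((b + k) + 3) = 2 - (3 + b + k) = 2 + (-3 - b - k) = -1 - b - k)
s(H, U) = -33 (s(H, U) = 0 - 33 = -33)
s(91, S(-10, 4))/(-2427) = -33/(-2427) = -33*(-1/2427) = 11/809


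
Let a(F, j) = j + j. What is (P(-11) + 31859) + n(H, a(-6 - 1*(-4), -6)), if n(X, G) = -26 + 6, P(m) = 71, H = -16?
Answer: 31910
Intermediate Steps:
a(F, j) = 2*j
n(X, G) = -20
(P(-11) + 31859) + n(H, a(-6 - 1*(-4), -6)) = (71 + 31859) - 20 = 31930 - 20 = 31910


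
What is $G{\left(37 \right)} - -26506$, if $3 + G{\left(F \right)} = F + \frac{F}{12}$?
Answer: $\frac{318517}{12} \approx 26543.0$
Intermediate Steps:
$G{\left(F \right)} = -3 + \frac{13 F}{12}$ ($G{\left(F \right)} = -3 + \left(F + \frac{F}{12}\right) = -3 + \frac{13 F}{12}$)
$G{\left(37 \right)} - -26506 = \left(-3 + \frac{13}{12} \cdot 37\right) - -26506 = \left(-3 + \frac{481}{12}\right) + 26506 = \frac{445}{12} + 26506 = \frac{318517}{12}$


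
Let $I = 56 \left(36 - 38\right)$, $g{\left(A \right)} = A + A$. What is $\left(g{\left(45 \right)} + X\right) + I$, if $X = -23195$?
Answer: $-23217$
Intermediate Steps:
$g{\left(A \right)} = 2 A$
$I = -112$ ($I = 56 \left(-2\right) = -112$)
$\left(g{\left(45 \right)} + X\right) + I = \left(2 \cdot 45 - 23195\right) - 112 = \left(90 - 23195\right) - 112 = -23105 - 112 = -23217$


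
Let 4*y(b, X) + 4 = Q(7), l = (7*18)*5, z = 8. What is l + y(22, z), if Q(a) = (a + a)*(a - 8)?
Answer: 1251/2 ≈ 625.50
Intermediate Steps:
l = 630 (l = 126*5 = 630)
Q(a) = 2*a*(-8 + a) (Q(a) = (2*a)*(-8 + a) = 2*a*(-8 + a))
y(b, X) = -9/2 (y(b, X) = -1 + (2*7*(-8 + 7))/4 = -1 + (2*7*(-1))/4 = -1 + (¼)*(-14) = -1 - 7/2 = -9/2)
l + y(22, z) = 630 - 9/2 = 1251/2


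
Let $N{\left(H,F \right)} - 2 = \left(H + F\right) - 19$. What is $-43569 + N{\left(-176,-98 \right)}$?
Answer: $-43860$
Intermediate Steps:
$N{\left(H,F \right)} = -17 + F + H$ ($N{\left(H,F \right)} = 2 - \left(19 - F - H\right) = 2 + \left(-19 + F + H\right) = -17 + F + H$)
$-43569 + N{\left(-176,-98 \right)} = -43569 - 291 = -43860$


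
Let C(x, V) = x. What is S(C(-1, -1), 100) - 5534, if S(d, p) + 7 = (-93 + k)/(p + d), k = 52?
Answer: -548600/99 ≈ -5541.4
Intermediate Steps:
S(d, p) = -7 - 41/(d + p) (S(d, p) = -7 + (-93 + 52)/(p + d) = -7 - 41/(d + p))
S(C(-1, -1), 100) - 5534 = (-41 - 7*(-1) - 7*100)/(-1 + 100) - 5534 = (-41 + 7 - 700)/99 - 5534 = (1/99)*(-734) - 5534 = -734/99 - 5534 = -548600/99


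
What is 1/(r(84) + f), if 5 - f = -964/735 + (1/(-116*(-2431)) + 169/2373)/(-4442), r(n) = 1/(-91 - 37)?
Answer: 554863315726720/3497729702545453 ≈ 0.15864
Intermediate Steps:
r(n) = -1/128 (r(n) = 1/(-128) = -1/128)
f = 218879035762473/34678957232920 (f = 5 - (-964/735 + (1/(-116*(-2431)) + 169/2373)/(-4442)) = 5 - (-964*1/735 + (-1/116*(-1/2431) + 169*(1/2373))*(-1/4442)) = 5 - (-964/735 + (1/281996 + 169/2373)*(-1/4442)) = 5 - (-964/735 + (47659697/669176508)*(-1/4442)) = 5 - (-964/735 - 47659697/2972482048536) = 5 - 1*(-45484249597873/34678957232920) = 5 + 45484249597873/34678957232920 = 218879035762473/34678957232920 ≈ 6.3116)
1/(r(84) + f) = 1/(-1/128 + 218879035762473/34678957232920) = 1/(3497729702545453/554863315726720) = 554863315726720/3497729702545453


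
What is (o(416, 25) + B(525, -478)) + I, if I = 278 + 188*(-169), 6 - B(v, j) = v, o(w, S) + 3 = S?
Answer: -31991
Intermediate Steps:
o(w, S) = -3 + S
B(v, j) = 6 - v
I = -31494 (I = 278 - 31772 = -31494)
(o(416, 25) + B(525, -478)) + I = ((-3 + 25) + (6 - 1*525)) - 31494 = (22 + (6 - 525)) - 31494 = (22 - 519) - 31494 = -497 - 31494 = -31991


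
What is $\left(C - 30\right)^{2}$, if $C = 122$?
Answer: $8464$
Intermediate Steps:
$\left(C - 30\right)^{2} = \left(122 - 30\right)^{2} = 92^{2} = 8464$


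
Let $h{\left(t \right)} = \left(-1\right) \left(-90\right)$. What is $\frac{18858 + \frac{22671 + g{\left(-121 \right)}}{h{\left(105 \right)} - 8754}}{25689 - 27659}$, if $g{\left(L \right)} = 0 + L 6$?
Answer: $- \frac{2866031}{299440} \approx -9.5713$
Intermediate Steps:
$g{\left(L \right)} = 6 L$ ($g{\left(L \right)} = 0 + 6 L = 6 L$)
$h{\left(t \right)} = 90$
$\frac{18858 + \frac{22671 + g{\left(-121 \right)}}{h{\left(105 \right)} - 8754}}{25689 - 27659} = \frac{18858 + \frac{22671 + 6 \left(-121\right)}{90 - 8754}}{25689 - 27659} = \frac{18858 + \frac{22671 - 726}{-8664}}{-1970} = \left(18858 + 21945 \left(- \frac{1}{8664}\right)\right) \left(- \frac{1}{1970}\right) = \left(18858 - \frac{385}{152}\right) \left(- \frac{1}{1970}\right) = \frac{2866031}{152} \left(- \frac{1}{1970}\right) = - \frac{2866031}{299440}$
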